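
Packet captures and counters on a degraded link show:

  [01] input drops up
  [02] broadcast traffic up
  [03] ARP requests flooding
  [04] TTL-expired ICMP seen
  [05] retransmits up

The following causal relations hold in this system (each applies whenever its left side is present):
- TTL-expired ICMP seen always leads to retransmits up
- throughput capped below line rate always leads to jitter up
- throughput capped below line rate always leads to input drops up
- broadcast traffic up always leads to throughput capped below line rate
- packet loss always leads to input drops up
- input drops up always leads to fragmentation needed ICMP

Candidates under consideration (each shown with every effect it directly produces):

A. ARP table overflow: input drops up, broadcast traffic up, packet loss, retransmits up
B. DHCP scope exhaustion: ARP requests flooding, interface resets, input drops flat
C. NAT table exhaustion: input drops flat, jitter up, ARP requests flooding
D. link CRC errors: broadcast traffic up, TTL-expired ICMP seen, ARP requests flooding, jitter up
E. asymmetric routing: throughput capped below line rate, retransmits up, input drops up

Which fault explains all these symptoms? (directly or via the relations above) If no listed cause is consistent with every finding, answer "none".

Checking each candidate against the observations:
(A) ARP table overflow — does not account for ARP requests flooding, TTL-expired ICMP seen
(B) DHCP scope exhaustion — fails on input drops up, broadcast traffic up, TTL-expired ICMP seen, retransmits up (predicts input drops flat, not input drops up)
(C) NAT table exhaustion — input drops up NO; broadcast traffic up NO; ARP requests flooding yes; TTL-expired ICMP seen NO; retransmits up NO
(D) link CRC errors — input drops up yes (through broadcast traffic up → throughput capped below line rate → input drops up); broadcast traffic up yes; ARP requests flooding yes; TTL-expired ICMP seen yes; retransmits up yes (through TTL-expired ICMP seen → retransmits up)
(E) asymmetric routing — input drops up yes; broadcast traffic up NO; ARP requests flooding NO; TTL-expired ICMP seen NO; retransmits up yes
Only (D) is consistent with every observation.

D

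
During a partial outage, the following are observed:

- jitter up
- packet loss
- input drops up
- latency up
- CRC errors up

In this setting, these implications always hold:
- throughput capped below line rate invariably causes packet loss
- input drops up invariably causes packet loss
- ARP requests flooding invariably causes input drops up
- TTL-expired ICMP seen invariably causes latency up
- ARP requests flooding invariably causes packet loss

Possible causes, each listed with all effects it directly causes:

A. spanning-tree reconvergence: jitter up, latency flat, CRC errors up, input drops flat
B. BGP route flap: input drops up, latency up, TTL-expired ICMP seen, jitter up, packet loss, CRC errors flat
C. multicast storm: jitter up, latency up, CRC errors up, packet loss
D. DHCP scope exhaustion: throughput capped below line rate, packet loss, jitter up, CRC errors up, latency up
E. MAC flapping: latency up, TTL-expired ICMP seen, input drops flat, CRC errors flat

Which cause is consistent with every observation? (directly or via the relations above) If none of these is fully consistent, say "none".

Checking each candidate against the observations:
(A) spanning-tree reconvergence — fails on packet loss, input drops up, latency up (predicts input drops flat, not input drops up; predicts latency flat, not latency up)
(B) BGP route flap — jitter up ✓; packet loss ✓; input drops up ✓; latency up ✓; CRC errors up ✗
(C) multicast storm — jitter up ✓; packet loss ✓; input drops up ✗; latency up ✓; CRC errors up ✓
(D) DHCP scope exhaustion — does not account for input drops up
(E) MAC flapping — jitter up ✗; packet loss ✗; input drops up ✗; latency up ✓; CRC errors up ✗
None of the listed candidates fits everything.

none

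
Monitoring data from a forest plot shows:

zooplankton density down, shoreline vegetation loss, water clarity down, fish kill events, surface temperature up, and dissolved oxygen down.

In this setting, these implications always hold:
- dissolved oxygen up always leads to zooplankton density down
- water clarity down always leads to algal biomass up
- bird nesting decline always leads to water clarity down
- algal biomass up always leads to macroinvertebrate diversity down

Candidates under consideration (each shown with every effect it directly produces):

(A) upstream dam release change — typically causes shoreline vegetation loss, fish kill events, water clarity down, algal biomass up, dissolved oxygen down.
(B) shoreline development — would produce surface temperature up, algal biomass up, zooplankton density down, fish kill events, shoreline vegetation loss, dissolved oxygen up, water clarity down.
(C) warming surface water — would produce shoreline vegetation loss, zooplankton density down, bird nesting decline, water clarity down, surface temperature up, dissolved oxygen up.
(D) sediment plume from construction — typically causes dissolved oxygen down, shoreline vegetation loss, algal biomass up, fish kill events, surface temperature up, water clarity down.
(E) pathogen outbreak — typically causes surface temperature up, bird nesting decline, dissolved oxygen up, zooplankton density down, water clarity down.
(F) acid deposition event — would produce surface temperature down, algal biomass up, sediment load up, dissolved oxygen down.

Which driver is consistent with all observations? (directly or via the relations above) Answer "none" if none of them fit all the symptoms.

For each candidate, compare predicted effects to what was observed:
(A) upstream dam release change — zooplankton density down miss; shoreline vegetation loss match; water clarity down match; fish kill events match; surface temperature up miss; dissolved oxygen down match
(B) shoreline development — zooplankton density down match; shoreline vegetation loss match; water clarity down match; fish kill events match; surface temperature up match; dissolved oxygen down miss
(C) warming surface water — zooplankton density down match; shoreline vegetation loss match; water clarity down match; fish kill events miss; surface temperature up match; dissolved oxygen down miss
(D) sediment plume from construction — does not account for zooplankton density down
(E) pathogen outbreak — zooplankton density down match; shoreline vegetation loss miss; water clarity down match; fish kill events miss; surface temperature up match; dissolved oxygen down miss
(F) acid deposition event — fails on zooplankton density down, shoreline vegetation loss, water clarity down, fish kill events, surface temperature up (predicts surface temperature down, not surface temperature up)
Every candidate fails on at least one observation.

none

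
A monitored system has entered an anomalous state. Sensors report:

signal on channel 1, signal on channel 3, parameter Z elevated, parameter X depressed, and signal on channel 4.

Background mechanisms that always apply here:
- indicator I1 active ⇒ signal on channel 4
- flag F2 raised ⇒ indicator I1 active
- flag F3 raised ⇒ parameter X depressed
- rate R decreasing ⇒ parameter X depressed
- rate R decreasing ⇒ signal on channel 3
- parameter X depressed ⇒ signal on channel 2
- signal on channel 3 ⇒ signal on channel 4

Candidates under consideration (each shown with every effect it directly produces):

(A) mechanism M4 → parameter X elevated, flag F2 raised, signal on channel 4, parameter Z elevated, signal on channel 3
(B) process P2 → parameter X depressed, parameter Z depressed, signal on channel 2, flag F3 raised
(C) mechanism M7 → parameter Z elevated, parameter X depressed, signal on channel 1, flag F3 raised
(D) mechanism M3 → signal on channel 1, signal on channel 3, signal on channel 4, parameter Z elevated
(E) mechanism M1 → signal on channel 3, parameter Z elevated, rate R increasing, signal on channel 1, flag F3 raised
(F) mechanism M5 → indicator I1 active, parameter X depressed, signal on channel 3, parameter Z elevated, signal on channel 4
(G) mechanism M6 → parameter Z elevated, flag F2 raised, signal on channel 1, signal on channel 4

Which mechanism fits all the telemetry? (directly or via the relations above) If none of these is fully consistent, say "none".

Per-candidate check:
(A) mechanism M4 — fails on signal on channel 1, parameter X depressed (predicts parameter X elevated, not parameter X depressed)
(B) process P2 — signal on channel 1 -; signal on channel 3 -; parameter Z elevated -; parameter X depressed +; signal on channel 4 -
(C) mechanism M7 — signal on channel 1 +; signal on channel 3 -; parameter Z elevated +; parameter X depressed +; signal on channel 4 -
(D) mechanism M3 — signal on channel 1 +; signal on channel 3 +; parameter Z elevated +; parameter X depressed -; signal on channel 4 +
(E) mechanism M1 — signal on channel 1 +; signal on channel 3 +; parameter Z elevated +; parameter X depressed + (via flag F3 raised → parameter X depressed); signal on channel 4 + (via signal on channel 3 → signal on channel 4)
(F) mechanism M5 — does not account for signal on channel 1
(G) mechanism M6 — signal on channel 1 +; signal on channel 3 -; parameter Z elevated +; parameter X depressed -; signal on channel 4 +
Only (E) is consistent with every observation.

E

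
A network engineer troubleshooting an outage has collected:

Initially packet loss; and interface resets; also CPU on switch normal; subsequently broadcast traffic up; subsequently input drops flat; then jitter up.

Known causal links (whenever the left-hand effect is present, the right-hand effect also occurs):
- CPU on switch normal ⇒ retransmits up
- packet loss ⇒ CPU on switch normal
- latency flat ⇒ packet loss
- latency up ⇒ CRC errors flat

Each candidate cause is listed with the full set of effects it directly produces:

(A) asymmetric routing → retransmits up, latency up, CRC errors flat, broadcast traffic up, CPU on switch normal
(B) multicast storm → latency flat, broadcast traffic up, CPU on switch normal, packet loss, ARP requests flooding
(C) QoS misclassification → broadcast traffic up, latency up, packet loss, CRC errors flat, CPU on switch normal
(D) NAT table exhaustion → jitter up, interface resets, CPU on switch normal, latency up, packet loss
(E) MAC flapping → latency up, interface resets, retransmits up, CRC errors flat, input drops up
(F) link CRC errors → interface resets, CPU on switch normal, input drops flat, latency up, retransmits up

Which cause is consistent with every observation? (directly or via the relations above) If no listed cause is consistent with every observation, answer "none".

Per-candidate check:
(A) asymmetric routing — packet loss NO; interface resets NO; CPU on switch normal yes; broadcast traffic up yes; input drops flat NO; jitter up NO
(B) multicast storm — packet loss yes; interface resets NO; CPU on switch normal yes; broadcast traffic up yes; input drops flat NO; jitter up NO
(C) QoS misclassification — does not account for interface resets, input drops flat, jitter up
(D) NAT table exhaustion — does not account for broadcast traffic up, input drops flat
(E) MAC flapping — packet loss NO; interface resets yes; CPU on switch normal NO; broadcast traffic up NO; input drops flat NO; jitter up NO
(F) link CRC errors — packet loss NO; interface resets yes; CPU on switch normal yes; broadcast traffic up NO; input drops flat yes; jitter up NO
No candidate is consistent with all observations.

none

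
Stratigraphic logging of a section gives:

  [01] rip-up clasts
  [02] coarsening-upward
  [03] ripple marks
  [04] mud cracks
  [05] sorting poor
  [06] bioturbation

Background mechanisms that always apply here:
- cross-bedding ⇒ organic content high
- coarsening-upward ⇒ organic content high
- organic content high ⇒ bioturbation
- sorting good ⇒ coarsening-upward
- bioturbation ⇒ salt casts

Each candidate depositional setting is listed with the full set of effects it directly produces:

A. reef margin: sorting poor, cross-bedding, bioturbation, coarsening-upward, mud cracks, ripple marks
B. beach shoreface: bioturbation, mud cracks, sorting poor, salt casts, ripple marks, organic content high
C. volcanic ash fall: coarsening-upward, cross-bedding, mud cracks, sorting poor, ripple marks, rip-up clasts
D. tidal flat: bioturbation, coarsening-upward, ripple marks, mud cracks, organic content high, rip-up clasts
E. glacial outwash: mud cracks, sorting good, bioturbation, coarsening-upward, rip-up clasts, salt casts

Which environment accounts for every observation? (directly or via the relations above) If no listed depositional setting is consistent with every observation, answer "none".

C

For each candidate, compare predicted effects to what was observed:
(A) reef margin — rip-up clasts NO; coarsening-upward yes; ripple marks yes; mud cracks yes; sorting poor yes; bioturbation yes
(B) beach shoreface — rip-up clasts NO; coarsening-upward NO; ripple marks yes; mud cracks yes; sorting poor yes; bioturbation yes
(C) volcanic ash fall — rip-up clasts yes; coarsening-upward yes; ripple marks yes; mud cracks yes; sorting poor yes; bioturbation yes (via cross-bedding → organic content high → bioturbation)
(D) tidal flat — does not account for sorting poor
(E) glacial outwash — rip-up clasts yes; coarsening-upward yes; ripple marks NO; mud cracks yes; sorting poor NO; bioturbation yes
(C) is the only candidate with no mismatches.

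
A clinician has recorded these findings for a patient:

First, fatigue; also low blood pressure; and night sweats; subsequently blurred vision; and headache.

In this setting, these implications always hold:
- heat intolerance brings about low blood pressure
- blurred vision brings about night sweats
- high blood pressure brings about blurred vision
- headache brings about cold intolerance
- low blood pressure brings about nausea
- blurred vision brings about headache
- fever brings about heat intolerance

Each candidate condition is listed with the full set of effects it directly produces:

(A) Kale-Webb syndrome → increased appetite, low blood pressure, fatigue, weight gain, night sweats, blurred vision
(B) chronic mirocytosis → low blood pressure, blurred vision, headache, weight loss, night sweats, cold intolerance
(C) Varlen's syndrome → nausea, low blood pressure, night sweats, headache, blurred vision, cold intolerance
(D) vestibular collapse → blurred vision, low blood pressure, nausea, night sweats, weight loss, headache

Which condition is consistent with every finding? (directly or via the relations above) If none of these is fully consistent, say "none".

A

Per-candidate check:
(A) Kale-Webb syndrome — fatigue match; low blood pressure match; night sweats match; blurred vision match; headache match (via blurred vision → headache)
(B) chronic mirocytosis — does not account for fatigue
(C) Varlen's syndrome — does not account for fatigue
(D) vestibular collapse — does not account for fatigue
(A) is the only candidate with no mismatches.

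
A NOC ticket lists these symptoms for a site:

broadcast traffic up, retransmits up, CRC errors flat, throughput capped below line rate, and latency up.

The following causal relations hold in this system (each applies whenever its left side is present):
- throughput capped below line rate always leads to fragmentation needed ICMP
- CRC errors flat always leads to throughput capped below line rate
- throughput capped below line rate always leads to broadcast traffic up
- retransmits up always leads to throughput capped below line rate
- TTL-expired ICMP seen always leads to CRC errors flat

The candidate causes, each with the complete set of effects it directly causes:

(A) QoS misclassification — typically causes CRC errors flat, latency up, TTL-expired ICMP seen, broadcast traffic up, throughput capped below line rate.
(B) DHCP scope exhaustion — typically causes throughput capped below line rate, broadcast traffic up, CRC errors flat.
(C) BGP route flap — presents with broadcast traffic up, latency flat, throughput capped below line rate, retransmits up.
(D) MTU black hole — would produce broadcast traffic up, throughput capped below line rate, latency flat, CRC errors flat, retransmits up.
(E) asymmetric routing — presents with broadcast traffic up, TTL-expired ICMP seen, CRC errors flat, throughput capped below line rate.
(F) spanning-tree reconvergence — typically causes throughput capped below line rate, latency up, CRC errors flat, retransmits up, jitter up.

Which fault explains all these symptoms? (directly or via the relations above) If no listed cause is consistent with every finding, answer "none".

F

Testing each hypothesis:
(A) QoS misclassification — broadcast traffic up yes; retransmits up NO; CRC errors flat yes; throughput capped below line rate yes; latency up yes
(B) DHCP scope exhaustion — does not account for retransmits up, latency up
(C) BGP route flap — broadcast traffic up yes; retransmits up yes; CRC errors flat NO; throughput capped below line rate yes; latency up NO
(D) MTU black hole — broadcast traffic up yes; retransmits up yes; CRC errors flat yes; throughput capped below line rate yes; latency up NO
(E) asymmetric routing — broadcast traffic up yes; retransmits up NO; CRC errors flat yes; throughput capped below line rate yes; latency up NO
(F) spanning-tree reconvergence — accounts for every observation (broadcast traffic up by throughput capped below line rate → broadcast traffic up)
(F) alone accounts for all the evidence.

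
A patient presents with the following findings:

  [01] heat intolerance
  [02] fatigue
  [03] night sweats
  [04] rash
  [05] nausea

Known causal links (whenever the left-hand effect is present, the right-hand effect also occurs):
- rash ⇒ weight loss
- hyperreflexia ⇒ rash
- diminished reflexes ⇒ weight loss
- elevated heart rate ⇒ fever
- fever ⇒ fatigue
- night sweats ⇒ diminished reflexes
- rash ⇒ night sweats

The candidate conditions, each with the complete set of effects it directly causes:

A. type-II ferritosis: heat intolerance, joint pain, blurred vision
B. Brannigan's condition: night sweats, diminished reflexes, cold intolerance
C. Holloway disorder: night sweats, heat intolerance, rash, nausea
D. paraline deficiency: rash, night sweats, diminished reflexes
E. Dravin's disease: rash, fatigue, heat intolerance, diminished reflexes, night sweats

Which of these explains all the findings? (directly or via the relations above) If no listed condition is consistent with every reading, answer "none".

Testing each hypothesis:
(A) type-II ferritosis — does not account for fatigue, night sweats, rash, nausea
(B) Brannigan's condition — fails on heat intolerance, fatigue, rash, nausea (predicts cold intolerance, not heat intolerance)
(C) Holloway disorder — does not account for fatigue
(D) paraline deficiency — heat intolerance -; fatigue -; night sweats +; rash +; nausea -
(E) Dravin's disease — does not account for nausea
None of the listed candidates fits everything.

none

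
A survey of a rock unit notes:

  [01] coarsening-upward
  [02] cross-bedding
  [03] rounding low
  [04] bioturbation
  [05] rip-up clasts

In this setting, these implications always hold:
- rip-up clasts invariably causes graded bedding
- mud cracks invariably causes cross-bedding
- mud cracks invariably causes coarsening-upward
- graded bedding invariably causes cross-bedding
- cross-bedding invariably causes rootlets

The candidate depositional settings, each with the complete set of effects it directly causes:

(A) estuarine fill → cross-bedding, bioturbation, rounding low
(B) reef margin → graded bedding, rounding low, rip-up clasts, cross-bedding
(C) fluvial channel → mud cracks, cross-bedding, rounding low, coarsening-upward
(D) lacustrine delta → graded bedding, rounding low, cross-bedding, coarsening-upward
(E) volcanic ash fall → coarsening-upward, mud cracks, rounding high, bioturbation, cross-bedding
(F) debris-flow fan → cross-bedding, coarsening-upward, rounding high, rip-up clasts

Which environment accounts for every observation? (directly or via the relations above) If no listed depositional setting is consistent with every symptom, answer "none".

none

Checking each candidate against the observations:
(A) estuarine fill — coarsening-upward miss; cross-bedding match; rounding low match; bioturbation match; rip-up clasts miss
(B) reef margin — does not account for coarsening-upward, bioturbation
(C) fluvial channel — coarsening-upward match; cross-bedding match; rounding low match; bioturbation miss; rip-up clasts miss
(D) lacustrine delta — coarsening-upward match; cross-bedding match; rounding low match; bioturbation miss; rip-up clasts miss
(E) volcanic ash fall — fails on rounding low, rip-up clasts (predicts rounding high, not rounding low)
(F) debris-flow fan — coarsening-upward match; cross-bedding match; rounding low miss; bioturbation miss; rip-up clasts match
None of the listed candidates fits everything.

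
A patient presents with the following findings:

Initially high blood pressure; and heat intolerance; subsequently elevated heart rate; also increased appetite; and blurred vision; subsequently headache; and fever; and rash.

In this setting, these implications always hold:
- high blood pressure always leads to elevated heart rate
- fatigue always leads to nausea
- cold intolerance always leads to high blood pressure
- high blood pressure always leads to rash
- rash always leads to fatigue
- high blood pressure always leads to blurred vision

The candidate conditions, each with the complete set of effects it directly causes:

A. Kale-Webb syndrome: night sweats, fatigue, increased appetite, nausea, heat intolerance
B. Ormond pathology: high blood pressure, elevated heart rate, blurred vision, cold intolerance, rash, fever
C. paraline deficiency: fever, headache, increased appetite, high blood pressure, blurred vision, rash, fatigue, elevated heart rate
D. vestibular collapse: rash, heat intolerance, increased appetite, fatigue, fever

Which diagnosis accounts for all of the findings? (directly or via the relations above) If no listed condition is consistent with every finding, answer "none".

none

Testing each hypothesis:
(A) Kale-Webb syndrome — high blood pressure NO; heat intolerance yes; elevated heart rate NO; increased appetite yes; blurred vision NO; headache NO; fever NO; rash NO
(B) Ormond pathology — fails on heat intolerance, increased appetite, headache (predicts cold intolerance, not heat intolerance)
(C) paraline deficiency — does not account for heat intolerance
(D) vestibular collapse — does not account for high blood pressure, elevated heart rate, blurred vision, headache
No candidate is consistent with all observations.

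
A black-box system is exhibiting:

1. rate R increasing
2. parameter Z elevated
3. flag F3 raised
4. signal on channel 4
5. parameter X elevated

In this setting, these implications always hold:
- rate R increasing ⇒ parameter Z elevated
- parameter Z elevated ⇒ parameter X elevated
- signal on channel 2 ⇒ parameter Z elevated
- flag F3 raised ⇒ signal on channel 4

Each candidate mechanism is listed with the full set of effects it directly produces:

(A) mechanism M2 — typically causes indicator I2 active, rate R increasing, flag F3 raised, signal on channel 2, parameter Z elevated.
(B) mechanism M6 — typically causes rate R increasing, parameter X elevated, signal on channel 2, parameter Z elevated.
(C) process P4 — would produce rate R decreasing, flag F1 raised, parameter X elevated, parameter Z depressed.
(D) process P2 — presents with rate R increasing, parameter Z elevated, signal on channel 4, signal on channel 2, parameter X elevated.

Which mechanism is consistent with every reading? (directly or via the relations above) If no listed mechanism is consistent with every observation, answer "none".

Checking each candidate against the observations:
(A) mechanism M2 — accounts for every observation (signal on channel 4 through flag F3 raised → signal on channel 4)
(B) mechanism M6 — does not account for flag F3 raised, signal on channel 4
(C) process P4 — fails on rate R increasing, parameter Z elevated, flag F3 raised, signal on channel 4 (predicts rate R decreasing, not rate R increasing; predicts parameter Z depressed, not parameter Z elevated)
(D) process P2 — rate R increasing match; parameter Z elevated match; flag F3 raised miss; signal on channel 4 match; parameter X elevated match
(A) alone accounts for all the evidence.

A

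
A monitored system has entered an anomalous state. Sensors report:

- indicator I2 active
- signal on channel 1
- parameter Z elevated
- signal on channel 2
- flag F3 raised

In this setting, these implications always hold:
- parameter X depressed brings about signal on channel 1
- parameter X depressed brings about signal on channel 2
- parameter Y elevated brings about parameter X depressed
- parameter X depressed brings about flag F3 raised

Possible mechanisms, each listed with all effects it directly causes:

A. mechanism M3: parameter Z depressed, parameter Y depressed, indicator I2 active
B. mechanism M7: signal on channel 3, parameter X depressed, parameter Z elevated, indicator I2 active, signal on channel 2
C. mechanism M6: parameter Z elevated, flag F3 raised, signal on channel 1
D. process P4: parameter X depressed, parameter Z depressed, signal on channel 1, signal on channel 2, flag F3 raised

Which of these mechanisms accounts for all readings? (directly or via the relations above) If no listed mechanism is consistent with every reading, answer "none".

B

For each candidate, compare predicted effects to what was observed:
(A) mechanism M3 — indicator I2 active yes; signal on channel 1 NO; parameter Z elevated NO; signal on channel 2 NO; flag F3 raised NO
(B) mechanism M7 — accounts for every observation (signal on channel 1 via parameter X depressed → signal on channel 1)
(C) mechanism M6 — indicator I2 active NO; signal on channel 1 yes; parameter Z elevated yes; signal on channel 2 NO; flag F3 raised yes
(D) process P4 — indicator I2 active NO; signal on channel 1 yes; parameter Z elevated NO; signal on channel 2 yes; flag F3 raised yes
Only (B) is consistent with every observation.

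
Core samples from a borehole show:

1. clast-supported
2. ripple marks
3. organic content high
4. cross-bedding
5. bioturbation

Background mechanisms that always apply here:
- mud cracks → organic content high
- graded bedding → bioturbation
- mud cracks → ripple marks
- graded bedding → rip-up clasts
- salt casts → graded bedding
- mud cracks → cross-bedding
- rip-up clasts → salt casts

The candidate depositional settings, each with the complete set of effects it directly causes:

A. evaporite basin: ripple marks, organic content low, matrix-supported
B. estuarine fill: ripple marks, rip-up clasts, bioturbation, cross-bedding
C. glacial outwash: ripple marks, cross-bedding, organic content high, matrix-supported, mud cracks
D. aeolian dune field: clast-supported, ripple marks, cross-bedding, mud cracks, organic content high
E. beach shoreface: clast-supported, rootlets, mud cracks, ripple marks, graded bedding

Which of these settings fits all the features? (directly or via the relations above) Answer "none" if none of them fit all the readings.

E

Checking each candidate against the observations:
(A) evaporite basin — clast-supported ✗; ripple marks ✓; organic content high ✗; cross-bedding ✗; bioturbation ✗
(B) estuarine fill — clast-supported ✗; ripple marks ✓; organic content high ✗; cross-bedding ✓; bioturbation ✓
(C) glacial outwash — clast-supported ✗; ripple marks ✓; organic content high ✓; cross-bedding ✓; bioturbation ✗
(D) aeolian dune field — clast-supported ✓; ripple marks ✓; organic content high ✓; cross-bedding ✓; bioturbation ✗
(E) beach shoreface — accounts for every observation (organic content high by mud cracks → organic content high)
Only (E) is consistent with every observation.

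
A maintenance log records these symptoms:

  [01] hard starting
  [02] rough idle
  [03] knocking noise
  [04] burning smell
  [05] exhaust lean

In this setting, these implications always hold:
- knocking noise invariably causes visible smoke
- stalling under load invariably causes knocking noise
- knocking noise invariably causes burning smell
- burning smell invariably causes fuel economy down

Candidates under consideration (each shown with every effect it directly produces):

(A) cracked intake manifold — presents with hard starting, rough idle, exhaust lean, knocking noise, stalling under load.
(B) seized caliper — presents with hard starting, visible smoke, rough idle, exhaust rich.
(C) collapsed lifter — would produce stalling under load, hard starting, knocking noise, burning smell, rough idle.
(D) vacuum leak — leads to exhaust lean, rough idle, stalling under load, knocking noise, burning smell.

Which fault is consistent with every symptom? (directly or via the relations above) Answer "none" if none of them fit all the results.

Testing each hypothesis:
(A) cracked intake manifold — accounts for every observation (burning smell via knocking noise → burning smell)
(B) seized caliper — hard starting yes; rough idle yes; knocking noise NO; burning smell NO; exhaust lean NO
(C) collapsed lifter — hard starting yes; rough idle yes; knocking noise yes; burning smell yes; exhaust lean NO
(D) vacuum leak — does not account for hard starting
(A) is the only candidate with no mismatches.

A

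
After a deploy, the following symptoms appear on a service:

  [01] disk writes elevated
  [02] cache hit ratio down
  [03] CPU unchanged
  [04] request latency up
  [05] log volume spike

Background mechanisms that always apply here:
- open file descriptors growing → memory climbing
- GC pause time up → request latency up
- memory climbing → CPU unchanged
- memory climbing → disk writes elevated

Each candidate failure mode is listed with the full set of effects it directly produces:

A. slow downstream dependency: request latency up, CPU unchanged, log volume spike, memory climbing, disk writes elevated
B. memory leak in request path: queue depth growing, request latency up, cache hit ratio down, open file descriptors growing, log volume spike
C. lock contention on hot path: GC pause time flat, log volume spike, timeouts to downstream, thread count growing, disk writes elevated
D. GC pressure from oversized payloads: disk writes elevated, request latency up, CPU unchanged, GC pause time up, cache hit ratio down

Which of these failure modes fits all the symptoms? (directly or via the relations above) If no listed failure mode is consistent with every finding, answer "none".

Testing each hypothesis:
(A) slow downstream dependency — does not account for cache hit ratio down
(B) memory leak in request path — accounts for every observation (disk writes elevated by open file descriptors growing → memory climbing → disk writes elevated)
(C) lock contention on hot path — does not account for cache hit ratio down, CPU unchanged, request latency up
(D) GC pressure from oversized payloads — disk writes elevated match; cache hit ratio down match; CPU unchanged match; request latency up match; log volume spike miss
(B) alone accounts for all the evidence.

B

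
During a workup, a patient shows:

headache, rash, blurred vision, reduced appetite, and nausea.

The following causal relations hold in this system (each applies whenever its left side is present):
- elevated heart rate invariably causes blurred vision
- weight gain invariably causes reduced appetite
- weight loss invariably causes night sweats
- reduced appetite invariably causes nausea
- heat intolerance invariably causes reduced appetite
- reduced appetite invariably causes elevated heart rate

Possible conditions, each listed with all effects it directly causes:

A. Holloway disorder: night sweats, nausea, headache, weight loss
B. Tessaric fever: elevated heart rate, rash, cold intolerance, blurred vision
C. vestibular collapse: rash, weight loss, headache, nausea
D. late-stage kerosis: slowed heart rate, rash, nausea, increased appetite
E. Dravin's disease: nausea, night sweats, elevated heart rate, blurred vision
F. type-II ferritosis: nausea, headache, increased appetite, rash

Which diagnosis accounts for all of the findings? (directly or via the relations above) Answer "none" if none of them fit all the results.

For each candidate, compare predicted effects to what was observed:
(A) Holloway disorder — headache +; rash -; blurred vision -; reduced appetite -; nausea +
(B) Tessaric fever — does not account for headache, reduced appetite, nausea
(C) vestibular collapse — does not account for blurred vision, reduced appetite
(D) late-stage kerosis — fails on headache, blurred vision, reduced appetite (predicts increased appetite, not reduced appetite)
(E) Dravin's disease — headache -; rash -; blurred vision +; reduced appetite -; nausea +
(F) type-II ferritosis — headache +; rash +; blurred vision -; reduced appetite -; nausea +
Every candidate fails on at least one observation.

none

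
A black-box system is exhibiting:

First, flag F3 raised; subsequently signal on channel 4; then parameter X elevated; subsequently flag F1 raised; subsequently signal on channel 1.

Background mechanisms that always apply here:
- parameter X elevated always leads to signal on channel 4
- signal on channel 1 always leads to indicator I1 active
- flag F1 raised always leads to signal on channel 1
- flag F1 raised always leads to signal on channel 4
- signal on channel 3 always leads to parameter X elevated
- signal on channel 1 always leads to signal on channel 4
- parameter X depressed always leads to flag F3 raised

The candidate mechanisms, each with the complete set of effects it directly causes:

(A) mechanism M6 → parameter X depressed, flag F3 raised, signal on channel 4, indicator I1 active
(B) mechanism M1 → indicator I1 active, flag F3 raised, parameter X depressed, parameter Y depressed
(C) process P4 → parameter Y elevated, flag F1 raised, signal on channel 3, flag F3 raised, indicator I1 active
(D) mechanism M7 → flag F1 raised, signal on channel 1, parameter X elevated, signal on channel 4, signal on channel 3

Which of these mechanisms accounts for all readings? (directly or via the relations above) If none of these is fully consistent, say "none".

C

Testing each hypothesis:
(A) mechanism M6 — flag F3 raised ✓; signal on channel 4 ✓; parameter X elevated ✗; flag F1 raised ✗; signal on channel 1 ✗
(B) mechanism M1 — flag F3 raised ✓; signal on channel 4 ✗; parameter X elevated ✗; flag F1 raised ✗; signal on channel 1 ✗
(C) process P4 — accounts for every observation (signal on channel 4 through flag F1 raised → signal on channel 4)
(D) mechanism M7 — flag F3 raised ✗; signal on channel 4 ✓; parameter X elevated ✓; flag F1 raised ✓; signal on channel 1 ✓
(C) is the only candidate with no mismatches.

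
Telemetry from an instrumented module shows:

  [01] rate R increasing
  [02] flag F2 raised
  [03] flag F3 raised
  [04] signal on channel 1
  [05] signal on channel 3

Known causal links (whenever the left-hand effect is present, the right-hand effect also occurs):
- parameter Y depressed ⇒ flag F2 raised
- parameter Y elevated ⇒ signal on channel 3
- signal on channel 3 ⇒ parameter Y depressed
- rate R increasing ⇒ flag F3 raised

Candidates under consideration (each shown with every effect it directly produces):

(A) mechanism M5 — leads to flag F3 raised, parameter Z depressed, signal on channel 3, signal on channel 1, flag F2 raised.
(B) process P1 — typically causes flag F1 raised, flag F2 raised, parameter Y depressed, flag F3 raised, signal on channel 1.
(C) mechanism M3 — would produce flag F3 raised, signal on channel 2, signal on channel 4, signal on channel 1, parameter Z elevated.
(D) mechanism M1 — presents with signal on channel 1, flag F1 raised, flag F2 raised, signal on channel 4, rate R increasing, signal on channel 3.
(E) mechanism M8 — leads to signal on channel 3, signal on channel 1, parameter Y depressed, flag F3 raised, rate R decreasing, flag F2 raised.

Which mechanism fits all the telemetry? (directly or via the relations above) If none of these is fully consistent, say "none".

Per-candidate check:
(A) mechanism M5 — does not account for rate R increasing
(B) process P1 — does not account for rate R increasing, signal on channel 3
(C) mechanism M3 — does not account for rate R increasing, flag F2 raised, signal on channel 3
(D) mechanism M1 — rate R increasing yes; flag F2 raised yes; flag F3 raised yes (via rate R increasing → flag F3 raised); signal on channel 1 yes; signal on channel 3 yes
(E) mechanism M8 — rate R increasing NO; flag F2 raised yes; flag F3 raised yes; signal on channel 1 yes; signal on channel 3 yes
(D) alone accounts for all the evidence.

D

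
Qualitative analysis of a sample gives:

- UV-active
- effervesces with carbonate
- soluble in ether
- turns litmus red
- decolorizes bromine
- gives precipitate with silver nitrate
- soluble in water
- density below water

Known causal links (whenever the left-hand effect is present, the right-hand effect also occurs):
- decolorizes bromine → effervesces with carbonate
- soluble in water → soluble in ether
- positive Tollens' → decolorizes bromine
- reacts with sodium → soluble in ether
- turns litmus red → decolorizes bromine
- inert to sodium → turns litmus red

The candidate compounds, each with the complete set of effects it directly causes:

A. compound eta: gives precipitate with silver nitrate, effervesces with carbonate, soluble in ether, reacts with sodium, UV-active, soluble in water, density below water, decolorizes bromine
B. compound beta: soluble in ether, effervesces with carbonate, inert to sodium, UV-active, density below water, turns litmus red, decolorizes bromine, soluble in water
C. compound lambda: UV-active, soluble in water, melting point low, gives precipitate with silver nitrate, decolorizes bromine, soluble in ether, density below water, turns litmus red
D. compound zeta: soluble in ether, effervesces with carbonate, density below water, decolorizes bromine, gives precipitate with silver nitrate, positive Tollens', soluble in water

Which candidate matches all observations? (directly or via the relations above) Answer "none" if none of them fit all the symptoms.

C

Testing each hypothesis:
(A) compound eta — UV-active match; effervesces with carbonate match; soluble in ether match; turns litmus red miss; decolorizes bromine match; gives precipitate with silver nitrate match; soluble in water match; density below water match
(B) compound beta — does not account for gives precipitate with silver nitrate
(C) compound lambda — accounts for every observation (effervesces with carbonate via decolorizes bromine → effervesces with carbonate)
(D) compound zeta — does not account for UV-active, turns litmus red
(C) is the only candidate with no mismatches.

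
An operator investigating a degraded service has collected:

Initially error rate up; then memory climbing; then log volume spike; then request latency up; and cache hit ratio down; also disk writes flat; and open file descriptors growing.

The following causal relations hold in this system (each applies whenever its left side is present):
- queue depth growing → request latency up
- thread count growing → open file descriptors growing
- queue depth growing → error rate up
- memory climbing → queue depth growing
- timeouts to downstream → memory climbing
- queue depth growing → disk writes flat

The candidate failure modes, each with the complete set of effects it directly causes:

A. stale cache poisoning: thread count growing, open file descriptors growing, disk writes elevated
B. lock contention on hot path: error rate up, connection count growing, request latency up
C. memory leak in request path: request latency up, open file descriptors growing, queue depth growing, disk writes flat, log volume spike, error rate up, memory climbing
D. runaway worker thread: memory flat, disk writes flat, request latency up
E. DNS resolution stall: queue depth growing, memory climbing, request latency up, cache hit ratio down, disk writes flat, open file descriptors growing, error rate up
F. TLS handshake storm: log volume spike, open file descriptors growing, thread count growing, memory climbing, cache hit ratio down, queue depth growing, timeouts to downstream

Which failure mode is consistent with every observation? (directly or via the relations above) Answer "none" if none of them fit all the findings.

F

Checking each candidate against the observations:
(A) stale cache poisoning — error rate up NO; memory climbing NO; log volume spike NO; request latency up NO; cache hit ratio down NO; disk writes flat NO; open file descriptors growing yes
(B) lock contention on hot path — error rate up yes; memory climbing NO; log volume spike NO; request latency up yes; cache hit ratio down NO; disk writes flat NO; open file descriptors growing NO
(C) memory leak in request path — error rate up yes; memory climbing yes; log volume spike yes; request latency up yes; cache hit ratio down NO; disk writes flat yes; open file descriptors growing yes
(D) runaway worker thread — fails on error rate up, memory climbing, log volume spike, cache hit ratio down, open file descriptors growing (predicts memory flat, not memory climbing)
(E) DNS resolution stall — error rate up yes; memory climbing yes; log volume spike NO; request latency up yes; cache hit ratio down yes; disk writes flat yes; open file descriptors growing yes
(F) TLS handshake storm — error rate up yes (by queue depth growing → error rate up); memory climbing yes; log volume spike yes; request latency up yes (by queue depth growing → request latency up); cache hit ratio down yes; disk writes flat yes (by queue depth growing → disk writes flat); open file descriptors growing yes
(F) is the only candidate with no mismatches.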